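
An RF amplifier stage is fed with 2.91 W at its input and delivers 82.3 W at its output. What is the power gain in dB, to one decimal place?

Power is a power quantity, so gain = 10·log₁₀(P_out/P_in).
10·log₁₀(82.3/2.91) = 10·log₁₀(28.28) = 14.5 dB.

14.5 dB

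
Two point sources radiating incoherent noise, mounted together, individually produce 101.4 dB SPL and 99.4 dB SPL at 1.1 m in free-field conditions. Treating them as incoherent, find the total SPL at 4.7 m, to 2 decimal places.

Combined at 1.1 m: 10·log₁₀(10^(101.4/10)+10^(99.4/10)) = 103.524 dB SPL.
Then apply −20·log₁₀(4.7/1.1) = -12.614 dB → 90.91 dB SPL.

90.91 dB SPL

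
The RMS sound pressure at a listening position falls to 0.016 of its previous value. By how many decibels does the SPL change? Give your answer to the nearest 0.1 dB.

SPL change from a pressure ratio uses the 20·log₁₀ form:
20·log₁₀(0.016) = -35.9 dB.

-35.9 dB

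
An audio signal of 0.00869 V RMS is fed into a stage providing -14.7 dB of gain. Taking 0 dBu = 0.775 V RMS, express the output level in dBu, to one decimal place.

Input level: 20·log₁₀(0.00869/0.775) = -39.01 dBu.
Output: -39.01 − 14.7 = -53.7 dBu.

-53.7 dBu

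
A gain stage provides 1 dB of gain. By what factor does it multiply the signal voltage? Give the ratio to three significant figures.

1.12

Voltage ratio = 10^(dB/20).
10^(1/20) = 10^(0.05000) = 1.12.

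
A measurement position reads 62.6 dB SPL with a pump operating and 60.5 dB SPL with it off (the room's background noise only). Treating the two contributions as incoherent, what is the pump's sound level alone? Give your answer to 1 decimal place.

58.4 dB SPL

Subtract intensities: L_src = 10·log₁₀(10^(L_total/10) − 10^(L_bg/10)).
L_src = 10·log₁₀(10^(62.6/10) − 10^(60.5/10)) = 10·log₁₀(697700) = 58.4 dB SPL.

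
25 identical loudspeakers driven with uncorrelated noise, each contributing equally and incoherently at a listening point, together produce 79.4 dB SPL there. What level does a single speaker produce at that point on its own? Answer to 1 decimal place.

25 equal incoherent sources add 10·log₁₀(25) = 13.98 dB over one source.
L_one = 79.4 − 13.98 = 65.4 dB SPL.

65.4 dB SPL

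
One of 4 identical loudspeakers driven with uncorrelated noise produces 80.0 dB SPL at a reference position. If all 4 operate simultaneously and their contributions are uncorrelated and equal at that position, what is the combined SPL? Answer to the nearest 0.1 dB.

4 equal incoherent sources raise the level by 10·log₁₀(4) = 6.02 dB.
L_total = 80.0 + 6.02 = 86.0 dB SPL.

86.0 dB SPL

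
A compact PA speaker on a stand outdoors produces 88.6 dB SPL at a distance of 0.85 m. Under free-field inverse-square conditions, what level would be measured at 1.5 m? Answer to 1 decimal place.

Free-field point source: level drops by 20·log₁₀ of the distance ratio.
ΔL = −20·log₁₀(1.5/0.85) = -4.93 dB, so L₂ = 88.6 + (-4.93) = 83.7 dB SPL.

83.7 dB SPL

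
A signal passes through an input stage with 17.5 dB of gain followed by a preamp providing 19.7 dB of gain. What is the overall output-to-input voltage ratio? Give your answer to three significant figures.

Net gain = 17.5 + 19.7 = 37.2 dB.
Voltage ratio = 10^(37.2/20) = 72.4.

72.4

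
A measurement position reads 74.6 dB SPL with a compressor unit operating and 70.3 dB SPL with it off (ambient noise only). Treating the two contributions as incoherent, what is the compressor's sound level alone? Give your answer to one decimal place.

Subtract intensities: L_src = 10·log₁₀(10^(L_total/10) − 10^(L_bg/10)).
L_src = 10·log₁₀(10^(74.6/10) − 10^(70.3/10)) = 10·log₁₀(18130000) = 72.6 dB SPL.

72.6 dB SPL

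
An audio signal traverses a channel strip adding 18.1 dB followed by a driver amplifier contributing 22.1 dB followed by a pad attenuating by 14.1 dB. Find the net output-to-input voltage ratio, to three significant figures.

20.2

Net gain = 18.1 + 22.1 + (−14.1) = 26.1 dB.
Voltage ratio = 10^(26.1/20) = 20.2.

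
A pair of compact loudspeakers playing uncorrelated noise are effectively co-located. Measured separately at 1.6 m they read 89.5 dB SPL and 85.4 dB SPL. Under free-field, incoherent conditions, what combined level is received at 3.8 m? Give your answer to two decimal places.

Combined at 1.6 m: 10·log₁₀(10^(89.5/10)+10^(85.4/10)) = 90.927 dB SPL.
Then apply −20·log₁₀(3.8/1.6) = -7.513 dB → 83.41 dB SPL.

83.41 dB SPL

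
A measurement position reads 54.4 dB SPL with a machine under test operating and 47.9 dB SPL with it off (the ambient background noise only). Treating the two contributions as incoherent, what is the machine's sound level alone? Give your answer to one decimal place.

53.3 dB SPL

Background correction is a power subtraction:
L_src = 10·log₁₀(10^(54.4/10) − 10^(47.9/10)) = 10·log₁₀(213800) = 53.3 dB SPL.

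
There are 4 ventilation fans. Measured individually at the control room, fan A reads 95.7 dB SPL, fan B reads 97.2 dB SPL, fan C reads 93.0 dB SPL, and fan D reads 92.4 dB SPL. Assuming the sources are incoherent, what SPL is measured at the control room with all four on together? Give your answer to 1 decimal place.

101.0 dB SPL

Incoherent sources sum as intensities:
L_total = 10·log₁₀(10^(95.7/10) + 10^(97.2/10) + 10^(93.0/10) + 10^(92.4/10)) = 10·log₁₀(12696000000) = 101.0 dB SPL.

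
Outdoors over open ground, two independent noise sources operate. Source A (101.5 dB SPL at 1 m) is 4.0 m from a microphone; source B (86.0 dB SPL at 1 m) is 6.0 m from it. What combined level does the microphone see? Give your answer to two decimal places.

At the listener: L_A = 101.5 − 20·log₁₀(4.0) = 89.459 dB; L_B = 86.0 − 20·log₁₀(6.0) = 70.437 dB.
Combined: 10·log₁₀(10^(89.459/10)+10^(70.437/10)) = 89.51 dB SPL.

89.51 dB SPL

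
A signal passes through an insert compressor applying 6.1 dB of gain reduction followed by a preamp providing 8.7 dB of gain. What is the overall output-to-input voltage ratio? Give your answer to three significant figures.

1.35

Net gain = (−6.1) + 8.7 = 2.6 dB.
Voltage ratio = 10^(2.6/20) = 1.35.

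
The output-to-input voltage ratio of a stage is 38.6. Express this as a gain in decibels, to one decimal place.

31.7 dB

For a voltage ratio, dB = 20·log₁₀(V₂/V₁).
20·log₁₀(38.6) = 31.7 dB.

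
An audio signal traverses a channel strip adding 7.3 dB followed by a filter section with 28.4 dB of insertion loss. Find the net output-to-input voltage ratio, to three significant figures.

0.0881

Net gain = 7.3 + (−28.4) = -21.1 dB.
Voltage ratio = 10^(-21.1/20) = 0.0881.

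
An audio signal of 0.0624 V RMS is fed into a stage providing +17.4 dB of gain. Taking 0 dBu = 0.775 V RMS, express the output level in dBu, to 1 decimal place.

Input level: 20·log₁₀(0.0624/0.775) = -21.88 dBu.
Output: -21.88 + 17.4 = -4.5 dBu.

-4.5 dBu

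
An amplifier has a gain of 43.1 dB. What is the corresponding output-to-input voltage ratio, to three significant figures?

Voltage ratio = 10^(dB/20).
10^(43.1/20) = 10^(2.155) = 143.

143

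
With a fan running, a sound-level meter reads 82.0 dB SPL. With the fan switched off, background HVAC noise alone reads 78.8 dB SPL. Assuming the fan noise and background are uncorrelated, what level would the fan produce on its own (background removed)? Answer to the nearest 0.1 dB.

Background correction is a power subtraction:
L_src = 10·log₁₀(10^(82.0/10) − 10^(78.8/10)) = 10·log₁₀(82630000) = 79.2 dB SPL.

79.2 dB SPL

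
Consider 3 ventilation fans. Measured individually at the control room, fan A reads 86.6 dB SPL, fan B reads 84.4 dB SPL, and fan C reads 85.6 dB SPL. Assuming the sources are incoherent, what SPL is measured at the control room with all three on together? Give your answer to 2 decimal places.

90.40 dB SPL

Incoherent sources sum as intensities:
L_total = 10·log₁₀(10^(86.6/10) + 10^(84.4/10) + 10^(85.6/10)) = 10·log₁₀(1096000000) = 90.40 dB SPL.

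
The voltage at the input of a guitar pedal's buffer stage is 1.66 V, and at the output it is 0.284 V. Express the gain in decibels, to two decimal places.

-15.34 dB

Voltage is an amplitude quantity, so gain = 20·log₁₀(V_out/V_in).
20·log₁₀(0.284/1.66) = 20·log₁₀(0.1711) = -15.34 dB.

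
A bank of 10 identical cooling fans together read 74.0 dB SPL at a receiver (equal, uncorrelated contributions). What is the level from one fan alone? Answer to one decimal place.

64.0 dB SPL

10 equal incoherent sources add 10·log₁₀(10) = 10.00 dB over one source.
L_one = 74.0 − 10.00 = 64.0 dB SPL.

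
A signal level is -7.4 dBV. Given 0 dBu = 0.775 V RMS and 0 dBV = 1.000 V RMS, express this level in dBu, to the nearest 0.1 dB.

The offset between the scales is 20·log₁₀(0.775/1.000) = −2.214 dB.
So dBu = -7.4 + 2.214 = -5.2 dBu.

-5.2 dBu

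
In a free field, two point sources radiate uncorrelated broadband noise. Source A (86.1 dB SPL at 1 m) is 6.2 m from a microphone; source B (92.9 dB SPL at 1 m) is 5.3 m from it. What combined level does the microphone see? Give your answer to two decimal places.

79.03 dB SPL

At the listener: L_A = 86.1 − 20·log₁₀(6.2) = 70.252 dB; L_B = 92.9 − 20·log₁₀(5.3) = 78.414 dB.
Combined: 10·log₁₀(10^(70.252/10)+10^(78.414/10)) = 79.03 dB SPL.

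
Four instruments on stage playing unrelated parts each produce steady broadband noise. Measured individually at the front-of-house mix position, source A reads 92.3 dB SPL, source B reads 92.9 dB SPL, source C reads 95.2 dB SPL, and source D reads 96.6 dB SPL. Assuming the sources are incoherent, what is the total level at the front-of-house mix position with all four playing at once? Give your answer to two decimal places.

Incoherent sources sum as intensities:
L_total = 10·log₁₀(10^(92.3/10) + 10^(92.9/10) + 10^(95.2/10) + 10^(96.6/10)) = 10·log₁₀(11530000000) = 100.62 dB SPL.

100.62 dB SPL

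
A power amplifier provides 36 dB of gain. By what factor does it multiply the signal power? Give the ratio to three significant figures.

3980

Power ratio = 10^(dB/10).
10^(36/10) = 10^(3.600) = 3980.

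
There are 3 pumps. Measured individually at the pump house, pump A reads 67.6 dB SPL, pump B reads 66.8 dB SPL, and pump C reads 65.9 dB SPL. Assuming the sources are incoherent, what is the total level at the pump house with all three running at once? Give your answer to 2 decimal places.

71.59 dB SPL

Uncorrelated sources add in intensity (power), not in dB.
L_total = 10·log₁₀(10^(67.6/10) + 10^(66.8/10) + 10^(65.9/10)) = 10·log₁₀(14430000) = 71.59 dB SPL.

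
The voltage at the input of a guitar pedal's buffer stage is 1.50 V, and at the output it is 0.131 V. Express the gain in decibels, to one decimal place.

Voltage ratio → dB uses the 20·log₁₀ form:
20·log₁₀(0.131/1.50) = 20·log₁₀(0.08733) = -21.2 dB.

-21.2 dB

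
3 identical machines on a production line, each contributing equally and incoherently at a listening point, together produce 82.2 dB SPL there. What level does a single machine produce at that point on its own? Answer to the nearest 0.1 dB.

3 equal incoherent sources add 10·log₁₀(3) = 4.77 dB over one source.
L_one = 82.2 − 4.77 = 77.4 dB SPL.

77.4 dB SPL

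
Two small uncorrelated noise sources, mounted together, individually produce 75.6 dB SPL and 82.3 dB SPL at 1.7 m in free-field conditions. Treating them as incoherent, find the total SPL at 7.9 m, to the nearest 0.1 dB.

Combined at 1.7 m: 10·log₁₀(10^(75.6/10)+10^(82.3/10)) = 83.14 dB SPL.
Then apply −20·log₁₀(7.9/1.7) = -13.34 dB → 69.8 dB SPL.

69.8 dB SPL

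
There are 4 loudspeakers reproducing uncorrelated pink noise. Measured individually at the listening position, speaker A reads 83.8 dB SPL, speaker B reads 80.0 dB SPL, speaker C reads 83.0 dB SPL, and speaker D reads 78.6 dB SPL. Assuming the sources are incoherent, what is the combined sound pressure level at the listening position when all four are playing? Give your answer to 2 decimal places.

Incoherent sources sum as intensities:
L_total = 10·log₁₀(10^(83.8/10) + 10^(80.0/10) + 10^(83.0/10) + 10^(78.6/10)) = 10·log₁₀(611900000) = 87.87 dB SPL.

87.87 dB SPL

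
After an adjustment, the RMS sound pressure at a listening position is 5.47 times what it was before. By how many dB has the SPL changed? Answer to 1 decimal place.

14.8 dB

Sound pressure is an amplitude quantity: ΔL = 20·log₁₀(p₂/p₁).
20·log₁₀(5.47) = 14.8 dB.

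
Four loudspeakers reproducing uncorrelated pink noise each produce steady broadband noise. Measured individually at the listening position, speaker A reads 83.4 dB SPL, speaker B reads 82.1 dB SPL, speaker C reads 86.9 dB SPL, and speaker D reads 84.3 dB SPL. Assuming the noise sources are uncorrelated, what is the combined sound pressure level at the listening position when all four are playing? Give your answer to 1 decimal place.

90.6 dB SPL

Add the sources as powers (linear), then convert back to dB:
L_total = 10·log₁₀(10^(83.4/10) + 10^(82.1/10) + 10^(86.9/10) + 10^(84.3/10)) = 10·log₁₀(1140000000) = 90.6 dB SPL.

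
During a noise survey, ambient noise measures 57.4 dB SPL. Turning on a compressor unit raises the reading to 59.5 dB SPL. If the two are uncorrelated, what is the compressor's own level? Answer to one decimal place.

55.3 dB SPL

Subtract intensities: L_src = 10·log₁₀(10^(L_total/10) − 10^(L_bg/10)).
L_src = 10·log₁₀(10^(59.5/10) − 10^(57.4/10)) = 10·log₁₀(341700) = 55.3 dB SPL.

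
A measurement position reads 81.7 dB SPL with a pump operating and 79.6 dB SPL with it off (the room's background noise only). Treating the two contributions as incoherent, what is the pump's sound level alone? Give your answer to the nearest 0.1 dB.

77.5 dB SPL

Remove the background by subtracting linear intensities:
L_src = 10·log₁₀(10^(81.7/10) − 10^(79.6/10)) = 10·log₁₀(56710000) = 77.5 dB SPL.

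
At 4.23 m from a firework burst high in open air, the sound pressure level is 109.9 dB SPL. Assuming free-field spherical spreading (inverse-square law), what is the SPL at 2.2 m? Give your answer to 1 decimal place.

Free-field point source: level drops by 20·log₁₀ of the distance ratio.
ΔL = −20·log₁₀(2.2/4.23) = 5.68 dB, so L₂ = 109.9 + (5.68) = 115.6 dB SPL.

115.6 dB SPL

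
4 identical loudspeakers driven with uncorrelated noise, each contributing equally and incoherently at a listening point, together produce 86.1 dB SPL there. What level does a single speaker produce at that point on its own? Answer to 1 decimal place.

80.1 dB SPL

4 equal incoherent sources add 10·log₁₀(4) = 6.02 dB over one source.
L_one = 86.1 − 6.02 = 80.1 dB SPL.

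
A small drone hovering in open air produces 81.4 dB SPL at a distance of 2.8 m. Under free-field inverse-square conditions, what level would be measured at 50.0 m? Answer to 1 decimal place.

56.4 dB SPL

For a point source in a free field, ΔL = −20·log₁₀(d₂/d₁).
ΔL = −20·log₁₀(50.0/2.8) = -25.04 dB, so L₂ = 81.4 + (-25.04) = 56.4 dB SPL.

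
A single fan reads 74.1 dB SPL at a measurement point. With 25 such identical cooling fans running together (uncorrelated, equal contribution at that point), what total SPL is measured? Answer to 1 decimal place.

25 equal incoherent sources raise the level by 10·log₁₀(25) = 13.98 dB.
L_total = 74.1 + 13.98 = 88.1 dB SPL.

88.1 dB SPL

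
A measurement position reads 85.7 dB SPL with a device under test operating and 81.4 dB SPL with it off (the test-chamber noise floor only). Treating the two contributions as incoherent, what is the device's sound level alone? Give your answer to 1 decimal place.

83.7 dB SPL

Remove the background by subtracting linear intensities:
L_src = 10·log₁₀(10^(85.7/10) − 10^(81.4/10)) = 10·log₁₀(233500000) = 83.7 dB SPL.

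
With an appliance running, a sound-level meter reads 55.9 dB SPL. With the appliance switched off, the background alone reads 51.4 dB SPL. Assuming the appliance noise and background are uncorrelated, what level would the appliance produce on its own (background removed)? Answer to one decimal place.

54.0 dB SPL

Remove the background by subtracting linear intensities:
L_src = 10·log₁₀(10^(55.9/10) − 10^(51.4/10)) = 10·log₁₀(251000) = 54.0 dB SPL.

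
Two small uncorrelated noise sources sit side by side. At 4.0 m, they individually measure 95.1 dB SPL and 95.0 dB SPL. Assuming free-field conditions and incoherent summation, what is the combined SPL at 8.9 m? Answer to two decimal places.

Combined at 4.0 m: 10·log₁₀(10^(95.1/10)+10^(95.0/10)) = 98.061 dB SPL.
Then apply −20·log₁₀(8.9/4.0) = -6.947 dB → 91.11 dB SPL.

91.11 dB SPL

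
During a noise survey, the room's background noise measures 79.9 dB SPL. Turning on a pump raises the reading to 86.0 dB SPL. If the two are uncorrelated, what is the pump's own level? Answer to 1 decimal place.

Remove the background by subtracting linear intensities:
L_src = 10·log₁₀(10^(86.0/10) − 10^(79.9/10)) = 10·log₁₀(300400000) = 84.8 dB SPL.

84.8 dB SPL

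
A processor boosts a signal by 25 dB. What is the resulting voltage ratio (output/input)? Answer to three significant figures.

17.8

Voltage ratio = 10^(dB/20).
10^(25/20) = 10^(1.250) = 17.8.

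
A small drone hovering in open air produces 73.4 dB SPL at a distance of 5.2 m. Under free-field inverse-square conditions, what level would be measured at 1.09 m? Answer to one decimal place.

87.0 dB SPL

Inverse-square spreading gives ΔL = −20·log₁₀(d₂/d₁).
ΔL = −20·log₁₀(1.09/5.2) = 13.57 dB, so L₂ = 73.4 + (13.57) = 87.0 dB SPL.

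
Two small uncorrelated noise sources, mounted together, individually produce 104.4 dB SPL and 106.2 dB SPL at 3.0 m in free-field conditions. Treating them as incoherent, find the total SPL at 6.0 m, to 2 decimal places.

102.38 dB SPL

Combined at 3.0 m: 10·log₁₀(10^(104.4/10)+10^(106.2/10)) = 108.403 dB SPL.
Then apply −20·log₁₀(6.0/3.0) = -6.021 dB → 102.38 dB SPL.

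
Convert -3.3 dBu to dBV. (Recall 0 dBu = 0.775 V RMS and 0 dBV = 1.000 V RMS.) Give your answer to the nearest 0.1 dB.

-5.5 dBV

The offset between the scales is 20·log₁₀(0.775/1.000) = −2.214 dB.
So dBV = -3.3 − 2.214 = -5.5 dBV.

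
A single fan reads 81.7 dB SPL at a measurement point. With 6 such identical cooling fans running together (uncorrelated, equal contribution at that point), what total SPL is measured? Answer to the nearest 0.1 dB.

6 equal incoherent sources raise the level by 10·log₁₀(6) = 7.78 dB.
L_total = 81.7 + 7.78 = 89.5 dB SPL.

89.5 dB SPL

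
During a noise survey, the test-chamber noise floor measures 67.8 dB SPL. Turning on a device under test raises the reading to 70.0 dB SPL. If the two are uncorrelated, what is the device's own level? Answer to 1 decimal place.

Remove the background by subtracting linear intensities:
L_src = 10·log₁₀(10^(70.0/10) − 10^(67.8/10)) = 10·log₁₀(3974000) = 66.0 dB SPL.

66.0 dB SPL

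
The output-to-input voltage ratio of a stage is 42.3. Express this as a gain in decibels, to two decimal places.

32.53 dB

Voltage is an amplitude quantity, so gain = 20·log₁₀(V_out/V_in).
20·log₁₀(42.3) = 32.53 dB.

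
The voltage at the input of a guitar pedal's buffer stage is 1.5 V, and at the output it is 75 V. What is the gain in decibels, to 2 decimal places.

Voltage is an amplitude quantity, so gain = 20·log₁₀(V_out/V_in).
20·log₁₀(75/1.5) = 20·log₁₀(50.00) = 33.98 dB.

33.98 dB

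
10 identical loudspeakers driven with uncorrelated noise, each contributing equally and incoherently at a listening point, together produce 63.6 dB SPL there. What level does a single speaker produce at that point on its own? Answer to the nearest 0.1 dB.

53.6 dB SPL

10 equal incoherent sources add 10·log₁₀(10) = 10.00 dB over one source.
L_one = 63.6 − 10.00 = 53.6 dB SPL.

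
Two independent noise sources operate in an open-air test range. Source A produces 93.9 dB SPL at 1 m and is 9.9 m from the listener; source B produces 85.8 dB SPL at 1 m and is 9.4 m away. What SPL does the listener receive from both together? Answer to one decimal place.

At the listener: L_A = 93.9 − 20·log₁₀(9.9) = 73.99 dB; L_B = 85.8 − 20·log₁₀(9.4) = 66.34 dB.
Combined: 10·log₁₀(10^(73.99/10)+10^(66.34/10)) = 74.7 dB SPL.

74.7 dB SPL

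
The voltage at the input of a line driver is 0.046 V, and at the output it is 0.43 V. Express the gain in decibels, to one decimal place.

19.4 dB

Voltage is an amplitude quantity, so gain = 20·log₁₀(V_out/V_in).
20·log₁₀(0.43/0.046) = 20·log₁₀(9.348) = 19.4 dB.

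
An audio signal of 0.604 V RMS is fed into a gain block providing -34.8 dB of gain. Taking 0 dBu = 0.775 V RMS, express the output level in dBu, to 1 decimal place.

Input level: 20·log₁₀(0.604/0.775) = -2.17 dBu.
Output: -2.17 − 34.8 = -37.0 dBu.

-37.0 dBu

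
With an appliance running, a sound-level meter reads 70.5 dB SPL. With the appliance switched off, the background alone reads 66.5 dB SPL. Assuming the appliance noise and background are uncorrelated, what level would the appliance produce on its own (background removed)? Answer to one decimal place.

Subtract intensities: L_src = 10·log₁₀(10^(L_total/10) − 10^(L_bg/10)).
L_src = 10·log₁₀(10^(70.5/10) − 10^(66.5/10)) = 10·log₁₀(6753000) = 68.3 dB SPL.

68.3 dB SPL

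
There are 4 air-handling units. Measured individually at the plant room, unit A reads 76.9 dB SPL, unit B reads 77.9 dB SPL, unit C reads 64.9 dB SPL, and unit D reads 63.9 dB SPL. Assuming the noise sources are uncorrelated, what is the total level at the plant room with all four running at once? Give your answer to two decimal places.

80.65 dB SPL

Add the sources as powers (linear), then convert back to dB:
L_total = 10·log₁₀(10^(76.9/10) + 10^(77.9/10) + 10^(64.9/10) + 10^(63.9/10)) = 10·log₁₀(116200000) = 80.65 dB SPL.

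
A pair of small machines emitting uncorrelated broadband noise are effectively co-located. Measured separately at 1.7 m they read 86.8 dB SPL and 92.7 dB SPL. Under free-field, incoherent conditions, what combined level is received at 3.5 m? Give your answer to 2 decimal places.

Combined at 1.7 m: 10·log₁₀(10^(86.8/10)+10^(92.7/10)) = 93.693 dB SPL.
Then apply −20·log₁₀(3.5/1.7) = -6.272 dB → 87.42 dB SPL.

87.42 dB SPL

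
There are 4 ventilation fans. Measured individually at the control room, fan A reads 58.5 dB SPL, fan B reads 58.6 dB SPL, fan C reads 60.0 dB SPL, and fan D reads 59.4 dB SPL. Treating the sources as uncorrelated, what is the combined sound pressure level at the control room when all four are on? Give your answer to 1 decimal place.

65.2 dB SPL

Uncorrelated sources add in intensity (power), not in dB.
L_total = 10·log₁₀(10^(58.5/10) + 10^(58.6/10) + 10^(60.0/10) + 10^(59.4/10)) = 10·log₁₀(3303000) = 65.2 dB SPL.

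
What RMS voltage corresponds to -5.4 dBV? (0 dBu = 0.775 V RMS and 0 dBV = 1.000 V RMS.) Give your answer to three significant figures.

0.537 V

V = 1.000 V × 10^(-5.4/20).
= 1.000 × 0.5370 = 0.537 V.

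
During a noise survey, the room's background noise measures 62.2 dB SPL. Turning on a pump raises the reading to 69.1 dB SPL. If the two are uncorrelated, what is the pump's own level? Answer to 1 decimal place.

68.1 dB SPL

Remove the background by subtracting linear intensities:
L_src = 10·log₁₀(10^(69.1/10) − 10^(62.2/10)) = 10·log₁₀(6469000) = 68.1 dB SPL.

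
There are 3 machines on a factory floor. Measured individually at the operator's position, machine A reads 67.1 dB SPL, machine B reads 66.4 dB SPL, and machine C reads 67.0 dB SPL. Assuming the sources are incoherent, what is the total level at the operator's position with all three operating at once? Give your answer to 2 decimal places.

71.62 dB SPL

Incoherent sources sum as intensities:
L_total = 10·log₁₀(10^(67.1/10) + 10^(66.4/10) + 10^(67.0/10)) = 10·log₁₀(14510000) = 71.62 dB SPL.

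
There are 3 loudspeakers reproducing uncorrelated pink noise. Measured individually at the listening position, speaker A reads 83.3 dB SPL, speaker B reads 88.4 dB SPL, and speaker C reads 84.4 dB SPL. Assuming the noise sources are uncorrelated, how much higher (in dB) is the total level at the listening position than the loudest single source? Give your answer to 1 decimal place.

2.3 dB

Uncorrelated sources add in intensity (power), not in dB.
L_total = 10·log₁₀(10^(83.3/10) + 10^(88.4/10) + 10^(84.4/10)) = 90.72 dB SPL.
Excess over the loudest (88.4 dB): 90.72 − 88.4 = 2.3 dB.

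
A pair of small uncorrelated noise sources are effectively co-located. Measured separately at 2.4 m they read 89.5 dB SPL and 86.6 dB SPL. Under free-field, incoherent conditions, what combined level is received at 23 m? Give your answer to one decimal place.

Combined at 2.4 m: 10·log₁₀(10^(89.5/10)+10^(86.6/10)) = 91.30 dB SPL.
Then apply −20·log₁₀(23/2.4) = -19.63 dB → 71.7 dB SPL.

71.7 dB SPL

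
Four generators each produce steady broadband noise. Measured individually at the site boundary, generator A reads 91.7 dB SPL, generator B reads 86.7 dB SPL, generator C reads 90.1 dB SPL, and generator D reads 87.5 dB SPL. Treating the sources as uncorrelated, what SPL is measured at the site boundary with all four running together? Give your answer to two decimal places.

Incoherent sources sum as intensities:
L_total = 10·log₁₀(10^(91.7/10) + 10^(86.7/10) + 10^(90.1/10) + 10^(87.5/10)) = 10·log₁₀(3532000000) = 95.48 dB SPL.

95.48 dB SPL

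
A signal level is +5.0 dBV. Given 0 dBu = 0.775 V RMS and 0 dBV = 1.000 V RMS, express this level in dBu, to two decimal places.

The offset between the scales is 20·log₁₀(0.775/1.000) = −2.214 dB.
So dBu = +5.0 + 2.214 = +7.21 dBu.

+7.21 dBu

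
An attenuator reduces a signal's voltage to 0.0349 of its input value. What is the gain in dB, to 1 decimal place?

-29.1 dB

Voltage ratio → dB uses the 20·log₁₀ form:
20·log₁₀(0.0349) = -29.1 dB.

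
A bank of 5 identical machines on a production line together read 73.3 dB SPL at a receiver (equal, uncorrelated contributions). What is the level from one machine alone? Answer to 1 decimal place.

66.3 dB SPL

5 equal incoherent sources add 10·log₁₀(5) = 6.99 dB over one source.
L_one = 73.3 − 6.99 = 66.3 dB SPL.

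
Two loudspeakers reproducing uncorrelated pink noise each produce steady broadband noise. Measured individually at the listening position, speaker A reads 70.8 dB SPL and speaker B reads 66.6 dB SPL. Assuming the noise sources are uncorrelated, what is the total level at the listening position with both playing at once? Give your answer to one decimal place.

Add the sources as powers (linear), then convert back to dB:
L_total = 10·log₁₀(10^(70.8/10) + 10^(66.6/10)) = 10·log₁₀(16590000) = 72.2 dB SPL.

72.2 dB SPL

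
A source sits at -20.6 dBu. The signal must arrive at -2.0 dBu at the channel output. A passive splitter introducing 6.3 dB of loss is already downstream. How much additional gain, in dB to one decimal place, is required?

24.9 dB

The required make-up gain is the shortfall in the dB sum.
G = -2.0 − (-20.6) + 6.3 = 24.9 dB.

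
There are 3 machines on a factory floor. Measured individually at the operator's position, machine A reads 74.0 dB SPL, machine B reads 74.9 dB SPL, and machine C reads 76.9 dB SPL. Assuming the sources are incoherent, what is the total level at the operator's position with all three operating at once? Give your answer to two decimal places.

Add the sources as powers (linear), then convert back to dB:
L_total = 10·log₁₀(10^(74.0/10) + 10^(74.9/10) + 10^(76.9/10)) = 10·log₁₀(105000000) = 80.21 dB SPL.

80.21 dB SPL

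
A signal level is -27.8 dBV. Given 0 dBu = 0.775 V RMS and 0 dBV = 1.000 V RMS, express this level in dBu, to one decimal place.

The offset between the scales is 20·log₁₀(0.775/1.000) = −2.214 dB.
So dBu = -27.8 + 2.214 = -25.6 dBu.

-25.6 dBu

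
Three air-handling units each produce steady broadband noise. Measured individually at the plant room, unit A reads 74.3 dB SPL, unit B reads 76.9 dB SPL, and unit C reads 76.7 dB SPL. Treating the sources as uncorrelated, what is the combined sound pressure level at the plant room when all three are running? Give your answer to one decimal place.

80.9 dB SPL

Add the sources as powers (linear), then convert back to dB:
L_total = 10·log₁₀(10^(74.3/10) + 10^(76.9/10) + 10^(76.7/10)) = 10·log₁₀(122700000) = 80.9 dB SPL.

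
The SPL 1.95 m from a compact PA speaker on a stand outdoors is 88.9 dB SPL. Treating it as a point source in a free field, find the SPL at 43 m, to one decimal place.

62.0 dB SPL

Free-field point source: level drops by 20·log₁₀ of the distance ratio.
ΔL = −20·log₁₀(43/1.95) = -26.87 dB, so L₂ = 88.9 + (-26.87) = 62.0 dB SPL.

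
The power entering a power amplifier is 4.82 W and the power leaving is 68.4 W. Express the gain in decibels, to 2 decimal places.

Power is a power quantity, so gain = 10·log₁₀(P_out/P_in).
10·log₁₀(68.4/4.82) = 10·log₁₀(14.19) = 11.52 dB.

11.52 dB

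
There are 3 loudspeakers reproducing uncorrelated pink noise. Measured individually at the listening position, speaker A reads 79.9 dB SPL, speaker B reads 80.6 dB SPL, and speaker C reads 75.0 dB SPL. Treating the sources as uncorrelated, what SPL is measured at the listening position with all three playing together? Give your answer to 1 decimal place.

Uncorrelated sources add in intensity (power), not in dB.
L_total = 10·log₁₀(10^(79.9/10) + 10^(80.6/10) + 10^(75.0/10)) = 10·log₁₀(244200000) = 83.9 dB SPL.

83.9 dB SPL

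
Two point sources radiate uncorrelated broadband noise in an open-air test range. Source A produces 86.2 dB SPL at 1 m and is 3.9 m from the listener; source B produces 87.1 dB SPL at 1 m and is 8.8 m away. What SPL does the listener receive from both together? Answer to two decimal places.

At the listener: L_A = 86.2 − 20·log₁₀(3.9) = 74.379 dB; L_B = 87.1 − 20·log₁₀(8.8) = 68.210 dB.
Combined: 10·log₁₀(10^(74.379/10)+10^(68.210/10)) = 75.32 dB SPL.

75.32 dB SPL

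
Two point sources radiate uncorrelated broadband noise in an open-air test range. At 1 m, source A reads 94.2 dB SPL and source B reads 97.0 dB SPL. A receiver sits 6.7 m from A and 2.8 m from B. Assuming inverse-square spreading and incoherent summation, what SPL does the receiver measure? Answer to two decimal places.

88.44 dB SPL

At the listener: L_A = 94.2 − 20·log₁₀(6.7) = 77.679 dB; L_B = 97.0 − 20·log₁₀(2.8) = 88.057 dB.
Combined: 10·log₁₀(10^(77.679/10)+10^(88.057/10)) = 88.44 dB SPL.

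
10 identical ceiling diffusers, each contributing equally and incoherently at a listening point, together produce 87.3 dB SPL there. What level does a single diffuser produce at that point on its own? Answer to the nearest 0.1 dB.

10 equal incoherent sources add 10·log₁₀(10) = 10.00 dB over one source.
L_one = 87.3 − 10.00 = 77.3 dB SPL.

77.3 dB SPL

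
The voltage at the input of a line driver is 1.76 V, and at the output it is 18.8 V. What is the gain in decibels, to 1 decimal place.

20.6 dB

Voltage is an amplitude quantity, so gain = 20·log₁₀(V_out/V_in).
20·log₁₀(18.8/1.76) = 20·log₁₀(10.68) = 20.6 dB.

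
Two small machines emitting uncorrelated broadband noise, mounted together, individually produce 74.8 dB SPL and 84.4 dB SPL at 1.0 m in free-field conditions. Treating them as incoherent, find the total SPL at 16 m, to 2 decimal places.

60.77 dB SPL

Combined at 1.0 m: 10·log₁₀(10^(74.8/10)+10^(84.4/10)) = 84.852 dB SPL.
Then apply −20·log₁₀(16/1.0) = -24.082 dB → 60.77 dB SPL.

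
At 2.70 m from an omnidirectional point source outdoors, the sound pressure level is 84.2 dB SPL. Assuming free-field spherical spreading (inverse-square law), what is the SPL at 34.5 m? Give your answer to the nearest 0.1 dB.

For a point source in a free field, ΔL = −20·log₁₀(d₂/d₁).
ΔL = −20·log₁₀(34.5/2.70) = -22.13 dB, so L₂ = 84.2 + (-22.13) = 62.1 dB SPL.

62.1 dB SPL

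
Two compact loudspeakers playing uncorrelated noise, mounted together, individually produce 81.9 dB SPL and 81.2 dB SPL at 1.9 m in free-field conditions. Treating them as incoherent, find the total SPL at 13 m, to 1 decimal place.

67.9 dB SPL

Combined at 1.9 m: 10·log₁₀(10^(81.9/10)+10^(81.2/10)) = 84.57 dB SPL.
Then apply −20·log₁₀(13/1.9) = -16.70 dB → 67.9 dB SPL.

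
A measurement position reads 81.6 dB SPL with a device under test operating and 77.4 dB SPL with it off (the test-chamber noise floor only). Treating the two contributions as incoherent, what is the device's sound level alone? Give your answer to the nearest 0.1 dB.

Remove the background by subtracting linear intensities:
L_src = 10·log₁₀(10^(81.6/10) − 10^(77.4/10)) = 10·log₁₀(89590000) = 79.5 dB SPL.

79.5 dB SPL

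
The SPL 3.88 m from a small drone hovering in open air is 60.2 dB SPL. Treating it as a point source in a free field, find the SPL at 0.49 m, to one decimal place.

78.2 dB SPL

Inverse-square spreading gives ΔL = −20·log₁₀(d₂/d₁).
ΔL = −20·log₁₀(0.49/3.88) = 17.97 dB, so L₂ = 60.2 + (17.97) = 78.2 dB SPL.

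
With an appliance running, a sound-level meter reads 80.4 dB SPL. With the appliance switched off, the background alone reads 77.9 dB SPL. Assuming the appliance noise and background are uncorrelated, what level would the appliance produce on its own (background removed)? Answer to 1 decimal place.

76.8 dB SPL

Remove the background by subtracting linear intensities:
L_src = 10·log₁₀(10^(80.4/10) − 10^(77.9/10)) = 10·log₁₀(47990000) = 76.8 dB SPL.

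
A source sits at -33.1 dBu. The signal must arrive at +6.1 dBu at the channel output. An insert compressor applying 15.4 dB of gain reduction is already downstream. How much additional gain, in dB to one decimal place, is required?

The required make-up gain is the shortfall in the dB sum.
G = +6.1 − (-33.1) + 15.4 = 54.6 dB.

54.6 dB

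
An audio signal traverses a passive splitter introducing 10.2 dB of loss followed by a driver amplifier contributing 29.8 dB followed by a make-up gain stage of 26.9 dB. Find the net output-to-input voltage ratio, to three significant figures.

Net gain = (−10.2) + 29.8 + 26.9 = 46.5 dB.
Voltage ratio = 10^(46.5/20) = 211.

211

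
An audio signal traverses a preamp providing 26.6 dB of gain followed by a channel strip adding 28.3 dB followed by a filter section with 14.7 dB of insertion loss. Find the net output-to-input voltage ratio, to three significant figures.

102

Net gain = 26.6 + 28.3 + (−14.7) = 40.2 dB.
Voltage ratio = 10^(40.2/20) = 102.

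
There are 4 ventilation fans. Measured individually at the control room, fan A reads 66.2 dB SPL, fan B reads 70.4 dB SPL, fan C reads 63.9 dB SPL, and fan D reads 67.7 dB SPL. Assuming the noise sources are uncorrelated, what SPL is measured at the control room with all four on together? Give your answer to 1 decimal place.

Add the sources as powers (linear), then convert back to dB:
L_total = 10·log₁₀(10^(66.2/10) + 10^(70.4/10) + 10^(63.9/10) + 10^(67.7/10)) = 10·log₁₀(23480000) = 73.7 dB SPL.

73.7 dB SPL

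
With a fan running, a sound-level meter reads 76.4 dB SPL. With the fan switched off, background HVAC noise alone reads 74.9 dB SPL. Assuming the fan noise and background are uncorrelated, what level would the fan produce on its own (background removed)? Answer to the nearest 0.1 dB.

Background correction is a power subtraction:
L_src = 10·log₁₀(10^(76.4/10) − 10^(74.9/10)) = 10·log₁₀(12750000) = 71.1 dB SPL.

71.1 dB SPL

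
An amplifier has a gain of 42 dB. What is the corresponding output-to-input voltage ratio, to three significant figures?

Voltage ratio = 10^(dB/20).
10^(42/20) = 10^(2.100) = 126.

126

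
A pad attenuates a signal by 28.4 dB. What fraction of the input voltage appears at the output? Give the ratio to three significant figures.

Voltage ratio = 10^(dB/20).
10^(-28.4/20) = 10^(-1.420) = 0.0380.

0.0380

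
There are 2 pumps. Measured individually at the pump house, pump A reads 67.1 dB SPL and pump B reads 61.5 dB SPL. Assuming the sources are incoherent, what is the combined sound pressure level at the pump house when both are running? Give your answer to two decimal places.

Incoherent sources sum as intensities:
L_total = 10·log₁₀(10^(67.1/10) + 10^(61.5/10)) = 10·log₁₀(6541000) = 68.16 dB SPL.

68.16 dB SPL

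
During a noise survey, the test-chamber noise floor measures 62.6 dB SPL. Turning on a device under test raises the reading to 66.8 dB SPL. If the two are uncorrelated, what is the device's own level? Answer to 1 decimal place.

Remove the background by subtracting linear intensities:
L_src = 10·log₁₀(10^(66.8/10) − 10^(62.6/10)) = 10·log₁₀(2967000) = 64.7 dB SPL.

64.7 dB SPL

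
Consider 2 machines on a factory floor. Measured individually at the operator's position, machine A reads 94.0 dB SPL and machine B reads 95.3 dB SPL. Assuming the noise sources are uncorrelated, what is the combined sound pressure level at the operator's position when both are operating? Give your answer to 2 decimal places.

Add the sources as powers (linear), then convert back to dB:
L_total = 10·log₁₀(10^(94.0/10) + 10^(95.3/10)) = 10·log₁₀(5900000000) = 97.71 dB SPL.

97.71 dB SPL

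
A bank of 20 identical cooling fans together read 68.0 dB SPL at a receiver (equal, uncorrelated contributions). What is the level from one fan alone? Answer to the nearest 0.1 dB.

20 equal incoherent sources add 10·log₁₀(20) = 13.01 dB over one source.
L_one = 68.0 − 13.01 = 55.0 dB SPL.

55.0 dB SPL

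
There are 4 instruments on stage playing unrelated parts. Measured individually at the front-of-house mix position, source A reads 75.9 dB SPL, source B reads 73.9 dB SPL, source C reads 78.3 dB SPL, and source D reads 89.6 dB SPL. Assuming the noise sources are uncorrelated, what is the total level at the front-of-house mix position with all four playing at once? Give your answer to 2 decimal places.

Incoherent sources sum as intensities:
L_total = 10·log₁₀(10^(75.9/10) + 10^(73.9/10) + 10^(78.3/10) + 10^(89.6/10)) = 10·log₁₀(1043000000) = 90.18 dB SPL.

90.18 dB SPL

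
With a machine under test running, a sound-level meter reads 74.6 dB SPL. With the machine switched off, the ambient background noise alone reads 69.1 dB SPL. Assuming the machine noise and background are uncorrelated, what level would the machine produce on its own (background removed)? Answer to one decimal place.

Remove the background by subtracting linear intensities:
L_src = 10·log₁₀(10^(74.6/10) − 10^(69.1/10)) = 10·log₁₀(20710000) = 73.2 dB SPL.

73.2 dB SPL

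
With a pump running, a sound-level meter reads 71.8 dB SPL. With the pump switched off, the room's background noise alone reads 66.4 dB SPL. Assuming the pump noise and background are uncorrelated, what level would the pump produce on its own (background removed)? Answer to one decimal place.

Background correction is a power subtraction:
L_src = 10·log₁₀(10^(71.8/10) − 10^(66.4/10)) = 10·log₁₀(10770000) = 70.3 dB SPL.

70.3 dB SPL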